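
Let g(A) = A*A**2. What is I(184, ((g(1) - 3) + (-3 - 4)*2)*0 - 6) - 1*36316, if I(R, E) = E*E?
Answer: -36280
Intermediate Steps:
g(A) = A**3
I(R, E) = E**2
I(184, ((g(1) - 3) + (-3 - 4)*2)*0 - 6) - 1*36316 = (((1**3 - 3) + (-3 - 4)*2)*0 - 6)**2 - 1*36316 = (((1 - 3) - 7*2)*0 - 6)**2 - 36316 = ((-2 - 14)*0 - 6)**2 - 36316 = (-16*0 - 6)**2 - 36316 = (0 - 6)**2 - 36316 = (-6)**2 - 36316 = 36 - 36316 = -36280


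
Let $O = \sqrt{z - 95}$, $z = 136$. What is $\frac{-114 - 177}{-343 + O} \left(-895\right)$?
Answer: $- \frac{89332635}{117608} - \frac{260445 \sqrt{41}}{117608} \approx -773.76$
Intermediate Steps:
$O = \sqrt{41}$ ($O = \sqrt{136 - 95} = \sqrt{41} \approx 6.4031$)
$\frac{-114 - 177}{-343 + O} \left(-895\right) = \frac{-114 - 177}{-343 + \sqrt{41}} \left(-895\right) = - \frac{291}{-343 + \sqrt{41}} \left(-895\right) = \frac{260445}{-343 + \sqrt{41}}$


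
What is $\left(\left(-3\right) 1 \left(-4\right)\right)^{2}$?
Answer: $144$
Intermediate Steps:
$\left(\left(-3\right) 1 \left(-4\right)\right)^{2} = \left(\left(-3\right) \left(-4\right)\right)^{2} = 12^{2} = 144$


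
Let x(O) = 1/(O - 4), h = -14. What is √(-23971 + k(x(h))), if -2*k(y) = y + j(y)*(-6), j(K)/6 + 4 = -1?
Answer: I*√866195/6 ≈ 155.12*I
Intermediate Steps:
x(O) = 1/(-4 + O)
j(K) = -30 (j(K) = -24 + 6*(-1) = -24 - 6 = -30)
k(y) = -90 - y/2 (k(y) = -(y - 30*(-6))/2 = -(y + 180)/2 = -(180 + y)/2 = -90 - y/2)
√(-23971 + k(x(h))) = √(-23971 + (-90 - 1/(2*(-4 - 14)))) = √(-23971 + (-90 - ½/(-18))) = √(-23971 + (-90 - ½*(-1/18))) = √(-23971 + (-90 + 1/36)) = √(-23971 - 3239/36) = √(-866195/36) = I*√866195/6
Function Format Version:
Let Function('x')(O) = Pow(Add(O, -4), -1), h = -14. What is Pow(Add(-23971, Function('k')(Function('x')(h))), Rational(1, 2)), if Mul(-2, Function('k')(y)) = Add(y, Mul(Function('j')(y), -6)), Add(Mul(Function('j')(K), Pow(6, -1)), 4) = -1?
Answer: Mul(Rational(1, 6), I, Pow(866195, Rational(1, 2))) ≈ Mul(155.12, I)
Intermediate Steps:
Function('x')(O) = Pow(Add(-4, O), -1)
Function('j')(K) = -30 (Function('j')(K) = Add(-24, Mul(6, -1)) = Add(-24, -6) = -30)
Function('k')(y) = Add(-90, Mul(Rational(-1, 2), y)) (Function('k')(y) = Mul(Rational(-1, 2), Add(y, Mul(-30, -6))) = Mul(Rational(-1, 2), Add(y, 180)) = Mul(Rational(-1, 2), Add(180, y)) = Add(-90, Mul(Rational(-1, 2), y)))
Pow(Add(-23971, Function('k')(Function('x')(h))), Rational(1, 2)) = Pow(Add(-23971, Add(-90, Mul(Rational(-1, 2), Pow(Add(-4, -14), -1)))), Rational(1, 2)) = Pow(Add(-23971, Add(-90, Mul(Rational(-1, 2), Pow(-18, -1)))), Rational(1, 2)) = Pow(Add(-23971, Add(-90, Mul(Rational(-1, 2), Rational(-1, 18)))), Rational(1, 2)) = Pow(Add(-23971, Add(-90, Rational(1, 36))), Rational(1, 2)) = Pow(Add(-23971, Rational(-3239, 36)), Rational(1, 2)) = Pow(Rational(-866195, 36), Rational(1, 2)) = Mul(Rational(1, 6), I, Pow(866195, Rational(1, 2)))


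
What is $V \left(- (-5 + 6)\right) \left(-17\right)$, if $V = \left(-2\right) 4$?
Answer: $-136$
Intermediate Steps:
$V = -8$
$V \left(- (-5 + 6)\right) \left(-17\right) = - 8 \left(- (-5 + 6)\right) \left(-17\right) = - 8 \left(\left(-1\right) 1\right) \left(-17\right) = \left(-8\right) \left(-1\right) \left(-17\right) = 8 \left(-17\right) = -136$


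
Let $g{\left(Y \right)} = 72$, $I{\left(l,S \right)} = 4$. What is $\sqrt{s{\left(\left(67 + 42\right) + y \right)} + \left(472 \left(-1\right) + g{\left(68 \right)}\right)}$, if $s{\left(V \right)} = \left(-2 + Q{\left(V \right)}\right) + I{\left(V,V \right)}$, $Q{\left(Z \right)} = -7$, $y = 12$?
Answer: $9 i \sqrt{5} \approx 20.125 i$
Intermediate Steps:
$s{\left(V \right)} = -5$ ($s{\left(V \right)} = \left(-2 - 7\right) + 4 = -9 + 4 = -5$)
$\sqrt{s{\left(\left(67 + 42\right) + y \right)} + \left(472 \left(-1\right) + g{\left(68 \right)}\right)} = \sqrt{-5 + \left(472 \left(-1\right) + 72\right)} = \sqrt{-5 + \left(-472 + 72\right)} = \sqrt{-5 - 400} = \sqrt{-405} = 9 i \sqrt{5}$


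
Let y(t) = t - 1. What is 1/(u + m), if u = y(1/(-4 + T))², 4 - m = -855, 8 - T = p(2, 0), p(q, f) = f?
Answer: 16/13753 ≈ 0.0011634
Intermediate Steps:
T = 8 (T = 8 - 1*0 = 8 + 0 = 8)
y(t) = -1 + t
m = 859 (m = 4 - 1*(-855) = 4 + 855 = 859)
u = 9/16 (u = (-1 + 1/(-4 + 8))² = (-1 + 1/4)² = (-1 + ¼)² = (-¾)² = 9/16 ≈ 0.56250)
1/(u + m) = 1/(9/16 + 859) = 1/(13753/16) = 16/13753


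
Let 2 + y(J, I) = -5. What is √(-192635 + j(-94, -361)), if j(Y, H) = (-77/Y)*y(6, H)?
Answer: I*√1702173526/94 ≈ 438.91*I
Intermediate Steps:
y(J, I) = -7 (y(J, I) = -2 - 5 = -7)
j(Y, H) = 539/Y (j(Y, H) = -77/Y*(-7) = 539/Y)
√(-192635 + j(-94, -361)) = √(-192635 + 539/(-94)) = √(-192635 + 539*(-1/94)) = √(-192635 - 539/94) = √(-18108229/94) = I*√1702173526/94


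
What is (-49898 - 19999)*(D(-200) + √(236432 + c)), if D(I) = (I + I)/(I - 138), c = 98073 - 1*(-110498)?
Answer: -13979400/169 - 69897*√445003 ≈ -4.6710e+7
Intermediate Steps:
c = 208571 (c = 98073 + 110498 = 208571)
D(I) = 2*I/(-138 + I) (D(I) = (2*I)/(-138 + I) = 2*I/(-138 + I))
(-49898 - 19999)*(D(-200) + √(236432 + c)) = (-49898 - 19999)*(2*(-200)/(-138 - 200) + √(236432 + 208571)) = -69897*(2*(-200)/(-338) + √445003) = -69897*(2*(-200)*(-1/338) + √445003) = -69897*(200/169 + √445003) = -13979400/169 - 69897*√445003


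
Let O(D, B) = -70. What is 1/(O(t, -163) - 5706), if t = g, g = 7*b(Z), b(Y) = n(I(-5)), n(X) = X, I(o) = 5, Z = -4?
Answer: -1/5776 ≈ -0.00017313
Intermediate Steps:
b(Y) = 5
g = 35 (g = 7*5 = 35)
t = 35
1/(O(t, -163) - 5706) = 1/(-70 - 5706) = 1/(-5776) = -1/5776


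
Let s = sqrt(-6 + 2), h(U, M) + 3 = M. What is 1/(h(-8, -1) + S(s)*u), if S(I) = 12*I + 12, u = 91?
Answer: 17/93025 - 273*I/744200 ≈ 0.00018275 - 0.00036684*I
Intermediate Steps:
h(U, M) = -3 + M
s = 2*I (s = sqrt(-4) = 2*I ≈ 2.0*I)
S(I) = 12 + 12*I
1/(h(-8, -1) + S(s)*u) = 1/((-3 - 1) + (12 + 12*(2*I))*91) = 1/(-4 + (12 + 24*I)*91) = 1/(-4 + (1092 + 2184*I)) = 1/(1088 + 2184*I) = (1088 - 2184*I)/5953600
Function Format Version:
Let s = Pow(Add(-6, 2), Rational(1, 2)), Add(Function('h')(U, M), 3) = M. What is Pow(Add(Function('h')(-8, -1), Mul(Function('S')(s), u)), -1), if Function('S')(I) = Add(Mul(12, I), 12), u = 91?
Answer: Add(Rational(17, 93025), Mul(Rational(-273, 744200), I)) ≈ Add(0.00018275, Mul(-0.00036684, I))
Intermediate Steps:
Function('h')(U, M) = Add(-3, M)
s = Mul(2, I) (s = Pow(-4, Rational(1, 2)) = Mul(2, I) ≈ Mul(2.0000, I))
Function('S')(I) = Add(12, Mul(12, I))
Pow(Add(Function('h')(-8, -1), Mul(Function('S')(s), u)), -1) = Pow(Add(Add(-3, -1), Mul(Add(12, Mul(12, Mul(2, I))), 91)), -1) = Pow(Add(-4, Mul(Add(12, Mul(24, I)), 91)), -1) = Pow(Add(-4, Add(1092, Mul(2184, I))), -1) = Pow(Add(1088, Mul(2184, I)), -1) = Mul(Rational(1, 5953600), Add(1088, Mul(-2184, I)))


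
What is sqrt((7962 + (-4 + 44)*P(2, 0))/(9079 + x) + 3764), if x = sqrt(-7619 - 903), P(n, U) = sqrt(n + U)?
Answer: sqrt(2)*sqrt((17090659 + 20*sqrt(2) + 1882*I*sqrt(8522))/(9079 + I*sqrt(8522))) ≈ 61.359 - 7.3171e-5*I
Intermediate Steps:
P(n, U) = sqrt(U + n)
x = I*sqrt(8522) (x = sqrt(-8522) = I*sqrt(8522) ≈ 92.315*I)
sqrt((7962 + (-4 + 44)*P(2, 0))/(9079 + x) + 3764) = sqrt((7962 + (-4 + 44)*sqrt(0 + 2))/(9079 + I*sqrt(8522)) + 3764) = sqrt((7962 + 40*sqrt(2))/(9079 + I*sqrt(8522)) + 3764) = sqrt(3764 + (7962 + 40*sqrt(2))/(9079 + I*sqrt(8522)))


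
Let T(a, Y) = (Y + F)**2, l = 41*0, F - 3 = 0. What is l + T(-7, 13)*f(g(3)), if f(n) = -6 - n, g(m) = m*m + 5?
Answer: -5120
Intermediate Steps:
F = 3 (F = 3 + 0 = 3)
g(m) = 5 + m**2 (g(m) = m**2 + 5 = 5 + m**2)
l = 0
T(a, Y) = (3 + Y)**2 (T(a, Y) = (Y + 3)**2 = (3 + Y)**2)
l + T(-7, 13)*f(g(3)) = 0 + (3 + 13)**2*(-6 - (5 + 3**2)) = 0 + 16**2*(-6 - (5 + 9)) = 0 + 256*(-6 - 1*14) = 0 + 256*(-6 - 14) = 0 + 256*(-20) = 0 - 5120 = -5120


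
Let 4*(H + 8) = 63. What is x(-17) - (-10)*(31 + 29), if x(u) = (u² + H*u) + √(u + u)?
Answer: 3029/4 + I*√34 ≈ 757.25 + 5.831*I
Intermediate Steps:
H = 31/4 (H = -8 + (¼)*63 = -8 + 63/4 = 31/4 ≈ 7.7500)
x(u) = u² + 31*u/4 + √2*√u (x(u) = (u² + 31*u/4) + √(u + u) = (u² + 31*u/4) + √(2*u) = (u² + 31*u/4) + √2*√u = u² + 31*u/4 + √2*√u)
x(-17) - (-10)*(31 + 29) = ((-17)² + (31/4)*(-17) + √2*√(-17)) - (-10)*(31 + 29) = (289 - 527/4 + √2*(I*√17)) - (-10)*60 = (289 - 527/4 + I*√34) - 1*(-600) = (629/4 + I*√34) + 600 = 3029/4 + I*√34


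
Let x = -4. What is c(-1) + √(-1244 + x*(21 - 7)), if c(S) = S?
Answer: -1 + 10*I*√13 ≈ -1.0 + 36.056*I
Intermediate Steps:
c(-1) + √(-1244 + x*(21 - 7)) = -1 + √(-1244 - 4*(21 - 7)) = -1 + √(-1244 - 4*14) = -1 + √(-1244 - 56) = -1 + √(-1300) = -1 + 10*I*√13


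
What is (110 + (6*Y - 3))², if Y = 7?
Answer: 22201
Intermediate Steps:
(110 + (6*Y - 3))² = (110 + (6*7 - 3))² = (110 + (42 - 3))² = (110 + 39)² = 149² = 22201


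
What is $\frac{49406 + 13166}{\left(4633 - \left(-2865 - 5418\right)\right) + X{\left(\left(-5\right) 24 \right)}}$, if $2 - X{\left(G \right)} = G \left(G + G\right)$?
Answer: $- \frac{31286}{7941} \approx -3.9398$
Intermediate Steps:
$X{\left(G \right)} = 2 - 2 G^{2}$ ($X{\left(G \right)} = 2 - G \left(G + G\right) = 2 - G 2 G = 2 - 2 G^{2}$)
$\frac{49406 + 13166}{\left(4633 - \left(-2865 - 5418\right)\right) + X{\left(\left(-5\right) 24 \right)}} = \frac{49406 + 13166}{\left(4633 - \left(-2865 - 5418\right)\right) + \left(2 - 2 \left(\left(-5\right) 24\right)^{2}\right)} = \frac{62572}{\left(4633 - \left(-2865 - 5418\right)\right) + \left(2 - 2 \left(-120\right)^{2}\right)} = \frac{62572}{\left(4633 - -8283\right) + \left(2 - 28800\right)} = \frac{62572}{\left(4633 + 8283\right) + \left(2 - 28800\right)} = \frac{62572}{12916 - 28798} = \frac{62572}{-15882} = 62572 \left(- \frac{1}{15882}\right) = - \frac{31286}{7941}$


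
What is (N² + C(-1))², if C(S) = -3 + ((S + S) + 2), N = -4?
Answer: 169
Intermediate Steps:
C(S) = -1 + 2*S (C(S) = -3 + (2*S + 2) = -3 + (2 + 2*S) = -1 + 2*S)
(N² + C(-1))² = ((-4)² + (-1 + 2*(-1)))² = (16 + (-1 - 2))² = (16 - 3)² = 13² = 169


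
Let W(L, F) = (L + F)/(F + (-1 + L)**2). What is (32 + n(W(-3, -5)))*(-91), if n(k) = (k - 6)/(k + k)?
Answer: -26663/8 ≈ -3332.9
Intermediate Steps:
W(L, F) = (F + L)/(F + (-1 + L)**2)
n(k) = (-6 + k)/(2*k) (n(k) = (-6 + k)/((2*k)) = (-6 + k)*(1/(2*k)) = (-6 + k)/(2*k))
(32 + n(W(-3, -5)))*(-91) = (32 + (-6 + (-5 - 3)/(-5 + (-1 - 3)**2))/(2*(((-5 - 3)/(-5 + (-1 - 3)**2)))))*(-91) = (32 + (-6 - 8/(-5 + (-4)**2))/(2*((-8/(-5 + (-4)**2)))))*(-91) = (32 + (-6 - 8/(-5 + 16))/(2*((-8/(-5 + 16)))))*(-91) = (32 + (-6 - 8/11)/(2*((-8/11))))*(-91) = (32 + (-6 + (1/11)*(-8))/(2*(((1/11)*(-8)))))*(-91) = (32 + (-6 - 8/11)/(2*(-8/11)))*(-91) = (32 + (1/2)*(-11/8)*(-74/11))*(-91) = (32 + 37/8)*(-91) = (293/8)*(-91) = -26663/8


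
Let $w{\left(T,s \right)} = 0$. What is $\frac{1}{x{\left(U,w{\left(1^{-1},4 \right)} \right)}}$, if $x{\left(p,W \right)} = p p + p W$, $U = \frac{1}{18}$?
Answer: $324$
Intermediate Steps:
$U = \frac{1}{18} \approx 0.055556$
$x{\left(p,W \right)} = p^{2} + W p$
$\frac{1}{x{\left(U,w{\left(1^{-1},4 \right)} \right)}} = \frac{1}{\frac{1}{18} \left(0 + \frac{1}{18}\right)} = \frac{1}{\frac{1}{18} \cdot \frac{1}{18}} = \frac{1}{\frac{1}{324}} = 324$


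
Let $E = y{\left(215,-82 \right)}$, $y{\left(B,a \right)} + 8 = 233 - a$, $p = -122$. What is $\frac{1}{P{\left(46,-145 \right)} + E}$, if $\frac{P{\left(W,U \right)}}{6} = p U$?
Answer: $\frac{1}{106447} \approx 9.3944 \cdot 10^{-6}$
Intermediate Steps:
$y{\left(B,a \right)} = 225 - a$ ($y{\left(B,a \right)} = -8 - \left(-233 + a\right) = 225 - a$)
$P{\left(W,U \right)} = - 732 U$ ($P{\left(W,U \right)} = 6 \left(- 122 U\right) = - 732 U$)
$E = 307$ ($E = 225 - -82 = 225 + 82 = 307$)
$\frac{1}{P{\left(46,-145 \right)} + E} = \frac{1}{\left(-732\right) \left(-145\right) + 307} = \frac{1}{106140 + 307} = \frac{1}{106447}$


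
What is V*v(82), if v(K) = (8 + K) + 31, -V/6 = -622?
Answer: 451572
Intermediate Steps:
V = 3732 (V = -6*(-622) = 3732)
v(K) = 39 + K
V*v(82) = 3732*(39 + 82) = 3732*121 = 451572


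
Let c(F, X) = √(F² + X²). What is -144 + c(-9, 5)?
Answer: -144 + √106 ≈ -133.70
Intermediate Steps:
-144 + c(-9, 5) = -144 + √((-9)² + 5²) = -144 + √(81 + 25) = -144 + √106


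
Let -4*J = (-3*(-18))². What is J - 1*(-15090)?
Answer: 14361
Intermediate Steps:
J = -729 (J = -(-3*(-18))²/4 = -¼*54² = -¼*2916 = -729)
J - 1*(-15090) = -729 - 1*(-15090) = -729 + 15090 = 14361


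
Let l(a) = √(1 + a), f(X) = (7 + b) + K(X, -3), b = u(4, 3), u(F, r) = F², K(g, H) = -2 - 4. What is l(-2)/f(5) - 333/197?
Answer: -333/197 + I/17 ≈ -1.6904 + 0.058824*I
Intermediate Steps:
K(g, H) = -6
b = 16 (b = 4² = 16)
f(X) = 17 (f(X) = (7 + 16) - 6 = 23 - 6 = 17)
l(-2)/f(5) - 333/197 = √(1 - 2)/17 - 333/197 = √(-1)*(1/17) - 333*1/197 = I*(1/17) - 333/197 = I/17 - 333/197 = -333/197 + I/17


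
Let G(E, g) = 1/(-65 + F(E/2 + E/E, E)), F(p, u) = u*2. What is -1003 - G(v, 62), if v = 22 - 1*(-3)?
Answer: -15044/15 ≈ -1002.9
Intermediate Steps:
v = 25 (v = 22 + 3 = 25)
F(p, u) = 2*u
G(E, g) = 1/(-65 + 2*E)
-1003 - G(v, 62) = -1003 - 1/(-65 + 2*25) = -1003 - 1/(-65 + 50) = -1003 - 1/(-15) = -1003 - 1*(-1/15) = -1003 + 1/15 = -15044/15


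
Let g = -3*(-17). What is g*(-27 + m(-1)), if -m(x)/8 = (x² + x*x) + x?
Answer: -1785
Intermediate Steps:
g = 51
m(x) = -16*x² - 8*x (m(x) = -8*((x² + x*x) + x) = -8*((x² + x²) + x) = -8*(2*x² + x) = -8*(x + 2*x²) = -16*x² - 8*x)
g*(-27 + m(-1)) = 51*(-27 - 8*(-1)*(1 + 2*(-1))) = 51*(-27 - 8*(-1)*(1 - 2)) = 51*(-27 - 8*(-1)*(-1)) = 51*(-27 - 8) = 51*(-35) = -1785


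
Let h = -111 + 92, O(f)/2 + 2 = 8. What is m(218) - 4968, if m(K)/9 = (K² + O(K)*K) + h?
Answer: 446121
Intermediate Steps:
O(f) = 12 (O(f) = -4 + 2*8 = -4 + 16 = 12)
h = -19
m(K) = -171 + 9*K² + 108*K (m(K) = 9*((K² + 12*K) - 19) = 9*(-19 + K² + 12*K) = -171 + 9*K² + 108*K)
m(218) - 4968 = (-171 + 9*218² + 108*218) - 4968 = (-171 + 9*47524 + 23544) - 4968 = (-171 + 427716 + 23544) - 4968 = 451089 - 4968 = 446121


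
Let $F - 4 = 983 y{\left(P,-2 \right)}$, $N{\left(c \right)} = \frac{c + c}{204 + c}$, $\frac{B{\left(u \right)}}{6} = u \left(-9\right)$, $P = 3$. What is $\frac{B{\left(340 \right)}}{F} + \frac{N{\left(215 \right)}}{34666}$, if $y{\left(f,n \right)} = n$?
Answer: $\frac{7407800975}{791615443} \approx 9.3578$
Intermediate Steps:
$B{\left(u \right)} = - 54 u$ ($B{\left(u \right)} = 6 u \left(-9\right) = 6 \left(- 9 u\right) = - 54 u$)
$N{\left(c \right)} = \frac{2 c}{204 + c}$
$F = -1962$ ($F = 4 + 983 \left(-2\right) = 4 - 1966 = -1962$)
$\frac{B{\left(340 \right)}}{F} + \frac{N{\left(215 \right)}}{34666} = \frac{\left(-54\right) 340}{-1962} + \frac{2 \cdot 215 \frac{1}{204 + 215}}{34666} = \left(-18360\right) \left(- \frac{1}{1962}\right) + 2 \cdot 215 \cdot \frac{1}{419} \cdot \frac{1}{34666} = \frac{1020}{109} + 2 \cdot 215 \cdot \frac{1}{419} \cdot \frac{1}{34666} = \frac{1020}{109} + \frac{430}{419} \cdot \frac{1}{34666} = \frac{1020}{109} + \frac{215}{7262527} = \frac{7407800975}{791615443}$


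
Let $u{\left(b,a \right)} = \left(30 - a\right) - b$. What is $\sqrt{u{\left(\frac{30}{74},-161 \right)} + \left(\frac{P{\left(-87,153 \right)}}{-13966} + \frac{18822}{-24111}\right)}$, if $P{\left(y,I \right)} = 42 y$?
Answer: $\frac{\sqrt{91066638861997566703}}{692175909} \approx 13.787$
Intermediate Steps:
$u{\left(b,a \right)} = 30 - a - b$
$\sqrt{u{\left(\frac{30}{74},-161 \right)} + \left(\frac{P{\left(-87,153 \right)}}{-13966} + \frac{18822}{-24111}\right)} = \sqrt{\left(30 - -161 - \frac{30}{74}\right) + \left(\frac{42 \left(-87\right)}{-13966} + \frac{18822}{-24111}\right)} = \sqrt{\left(30 + 161 - 30 \cdot \frac{1}{74}\right) + \left(\left(-3654\right) \left(- \frac{1}{13966}\right) + 18822 \left(- \frac{1}{24111}\right)\right)} = \sqrt{\left(30 + 161 - \frac{15}{37}\right) + \left(\frac{1827}{6983} - \frac{6274}{8037}\right)} = \sqrt{\left(30 + 161 - \frac{15}{37}\right) - \frac{29127743}{56122371}} = \sqrt{\frac{7052}{37} - \frac{29127743}{56122371}} = \sqrt{\frac{394697233801}{2076527727}} = \frac{\sqrt{91066638861997566703}}{692175909}$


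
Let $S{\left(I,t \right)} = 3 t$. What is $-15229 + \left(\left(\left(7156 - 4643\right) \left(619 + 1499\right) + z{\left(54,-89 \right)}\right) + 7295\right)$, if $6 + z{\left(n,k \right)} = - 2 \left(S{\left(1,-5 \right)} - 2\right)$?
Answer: $5314628$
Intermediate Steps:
$z{\left(n,k \right)} = 28$ ($z{\left(n,k \right)} = -6 - 2 \left(3 \left(-5\right) - 2\right) = -6 - 2 \left(-15 - 2\right) = -6 - -34 = -6 + 34 = 28$)
$-15229 + \left(\left(\left(7156 - 4643\right) \left(619 + 1499\right) + z{\left(54,-89 \right)}\right) + 7295\right) = -15229 + \left(\left(\left(7156 - 4643\right) \left(619 + 1499\right) + 28\right) + 7295\right) = -15229 + \left(\left(2513 \cdot 2118 + 28\right) + 7295\right) = -15229 + \left(\left(5322534 + 28\right) + 7295\right) = -15229 + \left(5322562 + 7295\right) = -15229 + 5329857 = 5314628$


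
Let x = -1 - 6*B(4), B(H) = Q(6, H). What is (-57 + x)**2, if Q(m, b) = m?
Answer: 8836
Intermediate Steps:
B(H) = 6
x = -37 (x = -1 - 6*6 = -1 - 36 = -37)
(-57 + x)**2 = (-57 - 37)**2 = (-94)**2 = 8836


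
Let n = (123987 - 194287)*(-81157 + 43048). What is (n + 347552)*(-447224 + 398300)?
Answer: -131087467168848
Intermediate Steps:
n = 2679062700 (n = -70300*(-38109) = 2679062700)
(n + 347552)*(-447224 + 398300) = (2679062700 + 347552)*(-447224 + 398300) = 2679410252*(-48924) = -131087467168848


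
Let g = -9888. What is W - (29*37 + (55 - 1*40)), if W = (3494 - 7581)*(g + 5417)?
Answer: 18271889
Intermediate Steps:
W = 18272977 (W = (3494 - 7581)*(-9888 + 5417) = -4087*(-4471) = 18272977)
W - (29*37 + (55 - 1*40)) = 18272977 - (29*37 + (55 - 1*40)) = 18272977 - (1073 + (55 - 40)) = 18272977 - (1073 + 15) = 18272977 - 1*1088 = 18272977 - 1088 = 18271889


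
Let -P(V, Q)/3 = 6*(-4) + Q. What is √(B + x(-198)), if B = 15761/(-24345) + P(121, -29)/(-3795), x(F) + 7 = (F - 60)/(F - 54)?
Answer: I*√220275507806662/5748666 ≈ 2.5818*I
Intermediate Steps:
x(F) = -7 + (-60 + F)/(-54 + F) (x(F) = -7 + (F - 60)/(F - 54) = -7 + (-60 + F)/(-54 + F))
P(V, Q) = 72 - 3*Q (P(V, Q) = -3*(6*(-4) + Q) = -3*(-24 + Q) = 72 - 3*Q)
B = -849118/1231857 (B = 15761/(-24345) + (72 - 3*(-29))/(-3795) = 15761*(-1/24345) + (72 + 87)*(-1/3795) = -15761/24345 + 159*(-1/3795) = -15761/24345 - 53/1265 = -849118/1231857 ≈ -0.68930)
√(B + x(-198)) = √(-849118/1231857 + 6*(53 - 1*(-198))/(-54 - 198)) = √(-849118/1231857 + 6*(53 + 198)/(-252)) = √(-849118/1231857 + 6*(-1/252)*251) = √(-849118/1231857 - 251/42) = √(-114953021/17245998) = I*√220275507806662/5748666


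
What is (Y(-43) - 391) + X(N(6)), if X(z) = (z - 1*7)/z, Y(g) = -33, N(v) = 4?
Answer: -1699/4 ≈ -424.75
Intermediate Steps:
X(z) = (-7 + z)/z (X(z) = (z - 7)/z = (-7 + z)/z)
(Y(-43) - 391) + X(N(6)) = (-33 - 391) + (-7 + 4)/4 = -424 + (1/4)*(-3) = -424 - 3/4 = -1699/4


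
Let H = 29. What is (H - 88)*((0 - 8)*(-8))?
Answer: -3776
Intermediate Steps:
(H - 88)*((0 - 8)*(-8)) = (29 - 88)*((0 - 8)*(-8)) = -(-472)*(-8) = -59*64 = -3776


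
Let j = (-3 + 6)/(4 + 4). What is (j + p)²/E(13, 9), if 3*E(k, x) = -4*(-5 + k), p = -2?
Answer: -507/2048 ≈ -0.24756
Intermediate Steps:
j = 3/8 ≈ 0.37500
E(k, x) = 20/3 - 4*k/3 (E(k, x) = (-4*(-5 + k))/3 = (20 - 4*k)/3 = 20/3 - 4*k/3)
(j + p)²/E(13, 9) = (3/8 - 2)²/(20/3 - 4/3*13) = (-13/8)²/(20/3 - 52/3) = 169/(64*(-32/3)) = (169/64)*(-3/32) = -507/2048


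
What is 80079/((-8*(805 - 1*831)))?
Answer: 80079/208 ≈ 385.00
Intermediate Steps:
80079/((-8*(805 - 1*831))) = 80079/((-8*(805 - 831))) = 80079/((-8*(-26))) = 80079/208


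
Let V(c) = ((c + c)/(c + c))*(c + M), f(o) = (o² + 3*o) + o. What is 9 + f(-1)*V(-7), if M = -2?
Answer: 36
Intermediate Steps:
f(o) = o² + 4*o
V(c) = -2 + c (V(c) = ((c + c)/(c + c))*(c - 2) = ((2*c)/((2*c)))*(-2 + c) = ((2*c)*(1/(2*c)))*(-2 + c) = 1*(-2 + c) = -2 + c)
9 + f(-1)*V(-7) = 9 + (-(4 - 1))*(-2 - 7) = 9 - 1*3*(-9) = 9 - 3*(-9) = 9 + 27 = 36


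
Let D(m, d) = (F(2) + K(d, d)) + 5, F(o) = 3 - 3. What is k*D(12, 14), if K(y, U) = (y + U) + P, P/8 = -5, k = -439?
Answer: 3073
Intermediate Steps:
P = -40 (P = 8*(-5) = -40)
F(o) = 0
K(y, U) = -40 + U + y (K(y, U) = (y + U) - 40 = (U + y) - 40 = -40 + U + y)
D(m, d) = -35 + 2*d (D(m, d) = (0 + (-40 + d + d)) + 5 = (0 + (-40 + 2*d)) + 5 = (-40 + 2*d) + 5 = -35 + 2*d)
k*D(12, 14) = -439*(-35 + 2*14) = -439*(-35 + 28) = -439*(-7) = 3073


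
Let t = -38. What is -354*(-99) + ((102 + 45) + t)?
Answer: 35155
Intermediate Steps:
-354*(-99) + ((102 + 45) + t) = -354*(-99) + ((102 + 45) - 38) = 35046 + (147 - 38) = 35046 + 109 = 35155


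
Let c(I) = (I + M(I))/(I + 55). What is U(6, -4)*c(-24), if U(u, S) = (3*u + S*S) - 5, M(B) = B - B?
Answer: -696/31 ≈ -22.452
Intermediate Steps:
M(B) = 0
U(u, S) = -5 + S² + 3*u (U(u, S) = (3*u + S²) - 5 = (S² + 3*u) - 5 = -5 + S² + 3*u)
c(I) = I/(55 + I) (c(I) = (I + 0)/(I + 55) = I/(55 + I))
U(6, -4)*c(-24) = (-5 + (-4)² + 3*6)*(-24/(55 - 24)) = (-5 + 16 + 18)*(-24/31) = 29*(-24*1/31) = 29*(-24/31) = -696/31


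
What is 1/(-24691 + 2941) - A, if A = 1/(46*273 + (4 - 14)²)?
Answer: -8602/68827875 ≈ -0.00012498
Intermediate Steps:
A = 1/12658 (A = 1/(12558 + (-10)²) = 1/(12558 + 100) = 1/12658 ≈ 7.9001e-5)
1/(-24691 + 2941) - A = 1/(-24691 + 2941) - 1*1/12658 = 1/(-21750) - 1/12658 = -1/21750 - 1/12658 = -8602/68827875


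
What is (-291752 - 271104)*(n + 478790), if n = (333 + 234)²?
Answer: -450441836824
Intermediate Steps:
n = 321489 (n = 567² = 321489)
(-291752 - 271104)*(n + 478790) = (-291752 - 271104)*(321489 + 478790) = -562856*800279 = -450441836824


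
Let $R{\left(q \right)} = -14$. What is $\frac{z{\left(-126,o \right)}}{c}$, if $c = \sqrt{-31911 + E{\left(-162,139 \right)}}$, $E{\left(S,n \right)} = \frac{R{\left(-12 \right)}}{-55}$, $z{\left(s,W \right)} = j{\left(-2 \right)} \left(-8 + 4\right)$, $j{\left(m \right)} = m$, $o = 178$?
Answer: $- \frac{8 i \sqrt{96530005}}{1755091} \approx - 0.044784 i$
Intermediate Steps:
$z{\left(s,W \right)} = 8$ ($z{\left(s,W \right)} = - 2 \left(-8 + 4\right) = \left(-2\right) \left(-4\right) = 8$)
$E{\left(S,n \right)} = \frac{14}{55}$ ($E{\left(S,n \right)} = - \frac{14}{-55} = \left(-14\right) \left(- \frac{1}{55}\right) = \frac{14}{55}$)
$c = \frac{i \sqrt{96530005}}{55}$ ($c = \sqrt{-31911 + \frac{14}{55}} = \sqrt{- \frac{1755091}{55}} = \frac{i \sqrt{96530005}}{55} \approx 178.64 i$)
$\frac{z{\left(-126,o \right)}}{c} = \frac{8}{\frac{1}{55} i \sqrt{96530005}} = 8 \left(- \frac{i \sqrt{96530005}}{1755091}\right) = - \frac{8 i \sqrt{96530005}}{1755091}$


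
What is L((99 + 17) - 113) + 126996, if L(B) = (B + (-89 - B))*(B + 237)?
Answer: 105636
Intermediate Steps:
L(B) = -21093 - 89*B (L(B) = -89*(237 + B) = -21093 - 89*B)
L((99 + 17) - 113) + 126996 = (-21093 - 89*((99 + 17) - 113)) + 126996 = (-21093 - 89*(116 - 113)) + 126996 = (-21093 - 89*3) + 126996 = (-21093 - 267) + 126996 = -21360 + 126996 = 105636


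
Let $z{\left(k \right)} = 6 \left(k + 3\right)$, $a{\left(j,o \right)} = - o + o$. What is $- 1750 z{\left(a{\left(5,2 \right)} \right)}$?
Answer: $-31500$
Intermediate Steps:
$a{\left(j,o \right)} = 0$
$z{\left(k \right)} = 18 + 6 k$ ($z{\left(k \right)} = 6 \left(3 + k\right) = 18 + 6 k$)
$- 1750 z{\left(a{\left(5,2 \right)} \right)} = - 1750 \left(18 + 6 \cdot 0\right) = - 1750 \left(18 + 0\right) = \left(-1750\right) 18 = -31500$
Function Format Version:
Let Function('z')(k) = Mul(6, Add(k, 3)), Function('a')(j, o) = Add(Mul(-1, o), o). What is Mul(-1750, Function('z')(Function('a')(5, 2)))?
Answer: -31500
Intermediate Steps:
Function('a')(j, o) = 0
Function('z')(k) = Add(18, Mul(6, k)) (Function('z')(k) = Mul(6, Add(3, k)) = Add(18, Mul(6, k)))
Mul(-1750, Function('z')(Function('a')(5, 2))) = Mul(-1750, Add(18, Mul(6, 0))) = Mul(-1750, Add(18, 0)) = Mul(-1750, 18) = -31500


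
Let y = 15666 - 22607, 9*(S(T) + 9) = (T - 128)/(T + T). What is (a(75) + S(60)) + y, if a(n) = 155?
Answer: -1834667/270 ≈ -6795.1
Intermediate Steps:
S(T) = -9 + (-128 + T)/(18*T) (S(T) = -9 + ((T - 128)/(T + T))/9 = -9 + ((-128 + T)/((2*T)))/9 = -9 + ((-128 + T)*(1/(2*T)))/9 = -9 + ((-128 + T)/(2*T))/9 = -9 + (-128 + T)/(18*T))
y = -6941
(a(75) + S(60)) + y = (155 + (1/18)*(-128 - 161*60)/60) - 6941 = (155 + (1/18)*(1/60)*(-128 - 9660)) - 6941 = (155 + (1/18)*(1/60)*(-9788)) - 6941 = (155 - 2447/270) - 6941 = 39403/270 - 6941 = -1834667/270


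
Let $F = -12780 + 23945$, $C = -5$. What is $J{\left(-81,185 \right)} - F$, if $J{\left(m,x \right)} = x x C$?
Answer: $-182290$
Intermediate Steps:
$J{\left(m,x \right)} = - 5 x^{2}$ ($J{\left(m,x \right)} = x x \left(-5\right) = x^{2} \left(-5\right) = - 5 x^{2}$)
$F = 11165$
$J{\left(-81,185 \right)} - F = - 5 \cdot 185^{2} - 11165 = \left(-5\right) 34225 - 11165 = -171125 - 11165 = -182290$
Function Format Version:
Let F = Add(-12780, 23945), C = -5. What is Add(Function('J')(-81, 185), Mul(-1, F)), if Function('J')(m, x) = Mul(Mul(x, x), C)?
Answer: -182290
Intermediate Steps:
Function('J')(m, x) = Mul(-5, Pow(x, 2)) (Function('J')(m, x) = Mul(Mul(x, x), -5) = Mul(Pow(x, 2), -5) = Mul(-5, Pow(x, 2)))
F = 11165
Add(Function('J')(-81, 185), Mul(-1, F)) = Add(Mul(-5, Pow(185, 2)), Mul(-1, 11165)) = Add(Mul(-5, 34225), -11165) = Add(-171125, -11165) = -182290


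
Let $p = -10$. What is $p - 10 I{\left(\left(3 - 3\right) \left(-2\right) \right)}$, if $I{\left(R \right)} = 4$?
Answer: $-50$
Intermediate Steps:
$p - 10 I{\left(\left(3 - 3\right) \left(-2\right) \right)} = -10 - 40 = -50$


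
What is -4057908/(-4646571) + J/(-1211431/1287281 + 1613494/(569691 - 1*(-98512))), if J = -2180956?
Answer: -2905626253505698004113400/1963235632723420097 ≈ -1.4800e+6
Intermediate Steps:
-4057908/(-4646571) + J/(-1211431/1287281 + 1613494/(569691 - 1*(-98512))) = -4057908/(-4646571) - 2180956/(-1211431/1287281 + 1613494/(569691 - 1*(-98512))) = -4057908*(-1/4646571) - 2180956/(-1211431*1/1287281 + 1613494/(569691 + 98512)) = 1352636/1548857 - 2180956/(-1211431/1287281 + 1613494/668203) = 1352636/1548857 - 2180956/1267538341321/860165026043 = 1352636/1548857 - 2180956*860165026043/1267538341321 = 1352636/1548857 - 1875982074538637108/1267538341321 = -2905626253505698004113400/1963235632723420097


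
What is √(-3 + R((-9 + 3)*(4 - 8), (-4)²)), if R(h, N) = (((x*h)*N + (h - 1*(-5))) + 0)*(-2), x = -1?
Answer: √707 ≈ 26.589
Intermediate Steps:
R(h, N) = -10 - 2*h + 2*N*h (R(h, N) = (((-h)*N + (h - 1*(-5))) + 0)*(-2) = ((-N*h + (h + 5)) + 0)*(-2) = ((-N*h + (5 + h)) + 0)*(-2) = ((5 + h - N*h) + 0)*(-2) = (5 + h - N*h)*(-2) = -10 - 2*h + 2*N*h)
√(-3 + R((-9 + 3)*(4 - 8), (-4)²)) = √(-3 + (-10 - 2*(-9 + 3)*(4 - 8) + 2*(-4)²*((-9 + 3)*(4 - 8)))) = √(-3 + (-10 - (-12)*(-4) + 2*16*(-6*(-4)))) = √(-3 + (-10 - 2*24 + 2*16*24)) = √(-3 + (-10 - 48 + 768)) = √(-3 + 710) = √707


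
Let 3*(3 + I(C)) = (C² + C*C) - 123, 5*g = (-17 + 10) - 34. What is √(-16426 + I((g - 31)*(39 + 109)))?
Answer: √5045078634/15 ≈ 4735.3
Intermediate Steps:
g = -41/5 (g = ((-17 + 10) - 34)/5 = (-7 - 34)/5 = (⅕)*(-41) = -41/5 ≈ -8.2000)
I(C) = -44 + 2*C²/3 (I(C) = -3 + ((C² + C*C) - 123)/3 = -3 + ((C² + C²) - 123)/3 = -3 + (2*C² - 123)/3 = -3 + (-123 + 2*C²)/3 = -3 + (-41 + 2*C²/3) = -44 + 2*C²/3)
√(-16426 + I((g - 31)*(39 + 109))) = √(-16426 + (-44 + 2*((-41/5 - 31)*(39 + 109))²/3)) = √(-16426 + (-44 + 2*(-196/5*148)²/3)) = √(-16426 + (-44 + 2*(-29008/5)²/3)) = √(-16426 + (-44 + (⅔)*(841464064/25))) = √(-16426 + (-44 + 1682928128/75)) = √(-16426 + 1682924828/75) = √(1681692878/75) = √5045078634/15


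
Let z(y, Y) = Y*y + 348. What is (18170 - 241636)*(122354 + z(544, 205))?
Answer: -52340653452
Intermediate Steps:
z(y, Y) = 348 + Y*y
(18170 - 241636)*(122354 + z(544, 205)) = (18170 - 241636)*(122354 + (348 + 205*544)) = -223466*(122354 + (348 + 111520)) = -223466*(122354 + 111868) = -223466*234222 = -52340653452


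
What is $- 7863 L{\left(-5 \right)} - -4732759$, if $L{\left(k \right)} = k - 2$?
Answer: $4787800$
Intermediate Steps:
$L{\left(k \right)} = -2 + k$ ($L{\left(k \right)} = k - 2 = -2 + k$)
$- 7863 L{\left(-5 \right)} - -4732759 = - 7863 \left(-2 - 5\right) - -4732759 = \left(-7863\right) \left(-7\right) + 4732759 = 55041 + 4732759 = 4787800$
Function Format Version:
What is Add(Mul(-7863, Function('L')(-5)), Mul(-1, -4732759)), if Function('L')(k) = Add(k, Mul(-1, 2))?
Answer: 4787800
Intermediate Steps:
Function('L')(k) = Add(-2, k) (Function('L')(k) = Add(k, -2) = Add(-2, k))
Add(Mul(-7863, Function('L')(-5)), Mul(-1, -4732759)) = Add(Mul(-7863, Add(-2, -5)), Mul(-1, -4732759)) = Add(Mul(-7863, -7), 4732759) = Add(55041, 4732759) = 4787800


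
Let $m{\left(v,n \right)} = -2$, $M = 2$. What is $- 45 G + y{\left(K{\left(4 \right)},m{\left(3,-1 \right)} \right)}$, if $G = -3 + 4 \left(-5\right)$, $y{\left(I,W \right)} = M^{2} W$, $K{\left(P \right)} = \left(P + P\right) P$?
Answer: $1027$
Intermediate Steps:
$K{\left(P \right)} = 2 P^{2}$ ($K{\left(P \right)} = 2 P P = 2 P^{2}$)
$y{\left(I,W \right)} = 4 W$ ($y{\left(I,W \right)} = 2^{2} W = 4 W$)
$G = -23$ ($G = -3 - 20 = -23$)
$- 45 G + y{\left(K{\left(4 \right)},m{\left(3,-1 \right)} \right)} = \left(-45\right) \left(-23\right) + 4 \left(-2\right) = 1035 - 8 = 1027$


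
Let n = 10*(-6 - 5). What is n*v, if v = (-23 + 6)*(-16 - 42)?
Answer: -108460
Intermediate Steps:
v = 986 (v = -17*(-58) = 986)
n = -110 (n = 10*(-11) = -110)
n*v = -110*986 = -108460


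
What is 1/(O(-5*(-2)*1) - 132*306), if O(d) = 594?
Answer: -1/39798 ≈ -2.5127e-5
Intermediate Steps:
1/(O(-5*(-2)*1) - 132*306) = 1/(594 - 132*306) = 1/(594 - 40392) = 1/(-39798) = -1/39798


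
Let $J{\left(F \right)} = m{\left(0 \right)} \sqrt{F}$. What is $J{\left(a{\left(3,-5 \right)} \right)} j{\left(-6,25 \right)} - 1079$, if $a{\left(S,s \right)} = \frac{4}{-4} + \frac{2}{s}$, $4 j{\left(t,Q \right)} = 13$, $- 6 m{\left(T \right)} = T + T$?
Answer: $-1079$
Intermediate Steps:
$m{\left(T \right)} = - \frac{T}{3}$ ($m{\left(T \right)} = - \frac{T + T}{6} = - \frac{2 T}{6} = - \frac{T}{3}$)
$j{\left(t,Q \right)} = \frac{13}{4}$ ($j{\left(t,Q \right)} = \frac{1}{4} \cdot 13 = \frac{13}{4}$)
$a{\left(S,s \right)} = -1 + \frac{2}{s}$ ($a{\left(S,s \right)} = 4 \left(- \frac{1}{4}\right) + \frac{2}{s} = -1 + \frac{2}{s}$)
$J{\left(F \right)} = 0$ ($J{\left(F \right)} = \left(- \frac{1}{3}\right) 0 \sqrt{F} = 0 \sqrt{F} = 0$)
$J{\left(a{\left(3,-5 \right)} \right)} j{\left(-6,25 \right)} - 1079 = 0 \cdot \frac{13}{4} - 1079 = 0 - 1079 = -1079$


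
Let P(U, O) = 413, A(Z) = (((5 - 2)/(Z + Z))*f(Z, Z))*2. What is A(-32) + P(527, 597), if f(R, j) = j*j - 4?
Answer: 2539/8 ≈ 317.38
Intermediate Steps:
f(R, j) = -4 + j**2 (f(R, j) = j**2 - 4 = -4 + j**2)
A(Z) = 3*(-4 + Z**2)/Z (A(Z) = (((5 - 2)/(Z + Z))*(-4 + Z**2))*2 = ((3/((2*Z)))*(-4 + Z**2))*2 = ((3*(1/(2*Z)))*(-4 + Z**2))*2 = ((3/(2*Z))*(-4 + Z**2))*2 = (3*(-4 + Z**2)/(2*Z))*2 = 3*(-4 + Z**2)/Z)
A(-32) + P(527, 597) = (-12/(-32) + 3*(-32)) + 413 = (-12*(-1/32) - 96) + 413 = (3/8 - 96) + 413 = -765/8 + 413 = 2539/8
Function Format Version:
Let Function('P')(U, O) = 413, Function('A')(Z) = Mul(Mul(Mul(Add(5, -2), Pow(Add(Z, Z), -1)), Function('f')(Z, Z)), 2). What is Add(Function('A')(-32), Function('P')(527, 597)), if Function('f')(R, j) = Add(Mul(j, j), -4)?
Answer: Rational(2539, 8) ≈ 317.38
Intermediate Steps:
Function('f')(R, j) = Add(-4, Pow(j, 2)) (Function('f')(R, j) = Add(Pow(j, 2), -4) = Add(-4, Pow(j, 2)))
Function('A')(Z) = Mul(3, Pow(Z, -1), Add(-4, Pow(Z, 2))) (Function('A')(Z) = Mul(Mul(Mul(Add(5, -2), Pow(Add(Z, Z), -1)), Add(-4, Pow(Z, 2))), 2) = Mul(Mul(Mul(3, Pow(Mul(2, Z), -1)), Add(-4, Pow(Z, 2))), 2) = Mul(Mul(Mul(3, Mul(Rational(1, 2), Pow(Z, -1))), Add(-4, Pow(Z, 2))), 2) = Mul(Mul(Mul(Rational(3, 2), Pow(Z, -1)), Add(-4, Pow(Z, 2))), 2) = Mul(Mul(Rational(3, 2), Pow(Z, -1), Add(-4, Pow(Z, 2))), 2) = Mul(3, Pow(Z, -1), Add(-4, Pow(Z, 2))))
Add(Function('A')(-32), Function('P')(527, 597)) = Add(Add(Mul(-12, Pow(-32, -1)), Mul(3, -32)), 413) = Add(Add(Mul(-12, Rational(-1, 32)), -96), 413) = Add(Add(Rational(3, 8), -96), 413) = Add(Rational(-765, 8), 413) = Rational(2539, 8)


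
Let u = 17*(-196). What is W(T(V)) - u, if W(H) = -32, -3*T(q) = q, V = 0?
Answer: 3300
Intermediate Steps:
T(q) = -q/3
u = -3332
W(T(V)) - u = -32 - 1*(-3332) = -32 + 3332 = 3300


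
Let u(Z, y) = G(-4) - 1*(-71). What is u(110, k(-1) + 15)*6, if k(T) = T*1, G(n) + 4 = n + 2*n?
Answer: 330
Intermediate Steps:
G(n) = -4 + 3*n (G(n) = -4 + (n + 2*n) = -4 + 3*n)
k(T) = T
u(Z, y) = 55 (u(Z, y) = (-4 + 3*(-4)) - 1*(-71) = (-4 - 12) + 71 = -16 + 71 = 55)
u(110, k(-1) + 15)*6 = 55*6 = 330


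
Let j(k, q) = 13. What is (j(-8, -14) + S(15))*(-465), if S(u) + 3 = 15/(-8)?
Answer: -30225/8 ≈ -3778.1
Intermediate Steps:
S(u) = -39/8 (S(u) = -3 + 15/(-8) = -3 + 15*(-1/8) = -3 - 15/8 = -39/8)
(j(-8, -14) + S(15))*(-465) = (13 - 39/8)*(-465) = (65/8)*(-465) = -30225/8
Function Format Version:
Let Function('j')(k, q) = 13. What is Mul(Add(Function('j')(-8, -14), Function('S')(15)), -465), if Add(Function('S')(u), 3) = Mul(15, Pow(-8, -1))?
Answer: Rational(-30225, 8) ≈ -3778.1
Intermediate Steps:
Function('S')(u) = Rational(-39, 8) (Function('S')(u) = Add(-3, Mul(15, Pow(-8, -1))) = Add(-3, Mul(15, Rational(-1, 8))) = Add(-3, Rational(-15, 8)) = Rational(-39, 8))
Mul(Add(Function('j')(-8, -14), Function('S')(15)), -465) = Mul(Add(13, Rational(-39, 8)), -465) = Mul(Rational(65, 8), -465) = Rational(-30225, 8)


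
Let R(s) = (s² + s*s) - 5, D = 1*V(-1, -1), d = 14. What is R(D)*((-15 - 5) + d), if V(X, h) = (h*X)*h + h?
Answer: -18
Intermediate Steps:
V(X, h) = h + X*h² (V(X, h) = (X*h)*h + h = X*h² + h = h + X*h²)
D = -2 (D = 1*(-(1 - 1*(-1))) = 1*(-(1 + 1)) = 1*(-1*2) = 1*(-2) = -2)
R(s) = -5 + 2*s² (R(s) = (s² + s²) - 5 = 2*s² - 5 = -5 + 2*s²)
R(D)*((-15 - 5) + d) = (-5 + 2*(-2)²)*((-15 - 5) + 14) = (-5 + 2*4)*(-20 + 14) = (-5 + 8)*(-6) = 3*(-6) = -18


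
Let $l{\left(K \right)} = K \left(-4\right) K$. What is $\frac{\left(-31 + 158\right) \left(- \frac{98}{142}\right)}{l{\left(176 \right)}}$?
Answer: $\frac{6223}{8797184} \approx 0.00070739$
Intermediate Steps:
$l{\left(K \right)} = - 4 K^{2}$ ($l{\left(K \right)} = - 4 K K = - 4 K^{2}$)
$\frac{\left(-31 + 158\right) \left(- \frac{98}{142}\right)}{l{\left(176 \right)}} = \frac{\left(-31 + 158\right) \left(- \frac{98}{142}\right)}{\left(-4\right) 176^{2}} = \frac{127 \left(\left(-98\right) \frac{1}{142}\right)}{\left(-4\right) 30976} = \frac{127 \left(- \frac{49}{71}\right)}{-123904} = \left(- \frac{6223}{71}\right) \left(- \frac{1}{123904}\right) = \frac{6223}{8797184}$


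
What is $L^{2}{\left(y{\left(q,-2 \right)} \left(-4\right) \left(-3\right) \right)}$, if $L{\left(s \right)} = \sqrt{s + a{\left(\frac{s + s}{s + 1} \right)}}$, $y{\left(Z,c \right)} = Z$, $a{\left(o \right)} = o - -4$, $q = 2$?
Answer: $\frac{748}{25} \approx 29.92$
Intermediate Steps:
$a{\left(o \right)} = 4 + o$ ($a{\left(o \right)} = o + 4 = 4 + o$)
$L{\left(s \right)} = \sqrt{4 + s + \frac{2 s}{1 + s}}$ ($L{\left(s \right)} = \sqrt{s + \left(4 + \frac{s + s}{s + 1}\right)} = \sqrt{s + \left(4 + \frac{2 s}{1 + s}\right)} = \sqrt{4 + s + \frac{2 s}{1 + s}}$)
$L^{2}{\left(y{\left(q,-2 \right)} \left(-4\right) \left(-3\right) \right)} = \left(\sqrt{\frac{4 + \left(2 \left(-4\right) \left(-3\right)\right)^{2} + 7 \cdot 2 \left(-4\right) \left(-3\right)}{1 + 2 \left(-4\right) \left(-3\right)}}\right)^{2} = \left(\sqrt{\frac{4 + \left(\left(-8\right) \left(-3\right)\right)^{2} + 7 \left(\left(-8\right) \left(-3\right)\right)}{1 - -24}}\right)^{2} = \left(\sqrt{\frac{4 + 24^{2} + 7 \cdot 24}{1 + 24}}\right)^{2} = \left(\sqrt{\frac{4 + 576 + 168}{25}}\right)^{2} = \left(\sqrt{\frac{1}{25} \cdot 748}\right)^{2} = \left(\sqrt{\frac{748}{25}}\right)^{2} = \left(\frac{2 \sqrt{187}}{5}\right)^{2} = \frac{748}{25}$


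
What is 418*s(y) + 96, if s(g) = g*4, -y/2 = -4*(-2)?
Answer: -26656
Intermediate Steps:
y = -16 (y = -(-8)*(-2) = -2*8 = -16)
s(g) = 4*g
418*s(y) + 96 = 418*(4*(-16)) + 96 = 418*(-64) + 96 = -26752 + 96 = -26656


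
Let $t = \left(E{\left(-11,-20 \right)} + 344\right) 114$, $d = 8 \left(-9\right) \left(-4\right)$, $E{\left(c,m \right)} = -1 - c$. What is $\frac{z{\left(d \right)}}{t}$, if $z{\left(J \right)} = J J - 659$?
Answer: $\frac{82285}{40356} \approx 2.039$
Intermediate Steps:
$d = 288$ ($d = \left(-72\right) \left(-4\right) = 288$)
$z{\left(J \right)} = -659 + J^{2}$ ($z{\left(J \right)} = J^{2} - 659 = -659 + J^{2}$)
$t = 40356$ ($t = \left(\left(-1 - -11\right) + 344\right) 114 = \left(\left(-1 + 11\right) + 344\right) 114 = \left(10 + 344\right) 114 = 354 \cdot 114 = 40356$)
$\frac{z{\left(d \right)}}{t} = \frac{-659 + 288^{2}}{40356} = \left(-659 + 82944\right) \frac{1}{40356} = 82285 \cdot \frac{1}{40356} = \frac{82285}{40356}$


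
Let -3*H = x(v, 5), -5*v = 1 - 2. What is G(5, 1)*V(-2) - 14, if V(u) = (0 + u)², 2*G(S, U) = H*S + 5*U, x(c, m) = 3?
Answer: -14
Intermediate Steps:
v = ⅕ (v = -(1 - 2)/5 = -⅕*(-1) = ⅕ ≈ 0.20000)
H = -1 (H = -⅓*3 = -1)
G(S, U) = -S/2 + 5*U/2 (G(S, U) = (-S + 5*U)/2 = -S/2 + 5*U/2)
V(u) = u²
G(5, 1)*V(-2) - 14 = (-½*5 + (5/2)*1)*(-2)² - 14 = (-5/2 + 5/2)*4 - 14 = 0*4 - 14 = 0 - 14 = -14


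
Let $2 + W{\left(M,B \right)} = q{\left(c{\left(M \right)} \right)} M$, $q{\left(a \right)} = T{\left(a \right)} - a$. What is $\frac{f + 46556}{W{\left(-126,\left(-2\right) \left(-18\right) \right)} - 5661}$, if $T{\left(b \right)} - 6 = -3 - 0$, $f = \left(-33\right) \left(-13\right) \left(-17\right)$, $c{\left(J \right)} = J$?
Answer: $- \frac{5609}{3131} \approx -1.7914$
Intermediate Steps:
$f = -7293$ ($f = 429 \left(-17\right) = -7293$)
$T{\left(b \right)} = 3$ ($T{\left(b \right)} = 6 - 3 = 3$)
$q{\left(a \right)} = 3 - a$
$W{\left(M,B \right)} = -2 + M \left(3 - M\right)$ ($W{\left(M,B \right)} = -2 + \left(3 - M\right) M = -2 + M \left(3 - M\right)$)
$\frac{f + 46556}{W{\left(-126,\left(-2\right) \left(-18\right) \right)} - 5661} = \frac{-7293 + 46556}{\left(-2 - - 126 \left(-3 - 126\right)\right) - 5661} = \frac{39263}{\left(-2 - \left(-126\right) \left(-129\right)\right) - 5661} = \frac{39263}{\left(-2 - 16254\right) - 5661} = \frac{39263}{-16256 - 5661} = \frac{39263}{-21917} = 39263 \left(- \frac{1}{21917}\right) = - \frac{5609}{3131}$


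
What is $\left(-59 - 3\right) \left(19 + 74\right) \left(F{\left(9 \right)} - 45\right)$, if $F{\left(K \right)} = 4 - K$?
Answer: $288300$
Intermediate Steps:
$\left(-59 - 3\right) \left(19 + 74\right) \left(F{\left(9 \right)} - 45\right) = \left(-59 - 3\right) \left(19 + 74\right) \left(\left(4 - 9\right) - 45\right) = - 62 \cdot 93 \left(\left(4 - 9\right) - 45\right) = - 62 \cdot 93 \left(-5 - 45\right) = - 62 \cdot 93 \left(-50\right) = \left(-62\right) \left(-4650\right) = 288300$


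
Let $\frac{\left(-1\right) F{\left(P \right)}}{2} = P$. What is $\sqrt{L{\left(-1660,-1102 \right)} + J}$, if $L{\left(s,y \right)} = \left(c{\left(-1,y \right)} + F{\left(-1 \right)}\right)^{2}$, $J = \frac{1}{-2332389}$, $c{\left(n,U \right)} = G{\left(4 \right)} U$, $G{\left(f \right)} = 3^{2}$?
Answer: $\frac{\sqrt{534902965051882684587}}{2332389} \approx 9916.0$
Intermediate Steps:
$G{\left(f \right)} = 9$
$c{\left(n,U \right)} = 9 U$
$J = - \frac{1}{2332389} \approx -4.2874 \cdot 10^{-7}$
$F{\left(P \right)} = - 2 P$
$L{\left(s,y \right)} = \left(2 + 9 y\right)^{2}$ ($L{\left(s,y \right)} = \left(9 y - -2\right)^{2} = \left(9 y + 2\right)^{2} = \left(2 + 9 y\right)^{2}$)
$\sqrt{L{\left(-1660,-1102 \right)} + J} = \sqrt{\left(2 + 9 \left(-1102\right)\right)^{2} - \frac{1}{2332389}} = \sqrt{\left(2 - 9918\right)^{2} - \frac{1}{2332389}} = \sqrt{\left(-9916\right)^{2} - \frac{1}{2332389}} = \sqrt{98327056 - \frac{1}{2332389}} = \sqrt{\frac{229336943816783}{2332389}} = \frac{\sqrt{534902965051882684587}}{2332389}$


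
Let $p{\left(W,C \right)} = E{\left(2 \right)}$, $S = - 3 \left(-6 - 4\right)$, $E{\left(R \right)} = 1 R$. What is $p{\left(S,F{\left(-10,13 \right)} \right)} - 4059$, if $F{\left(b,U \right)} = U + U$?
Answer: $-4057$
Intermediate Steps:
$F{\left(b,U \right)} = 2 U$
$E{\left(R \right)} = R$
$S = 30$ ($S = \left(-3\right) \left(-10\right) = 30$)
$p{\left(W,C \right)} = 2$
$p{\left(S,F{\left(-10,13 \right)} \right)} - 4059 = 2 - 4059 = -4057$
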